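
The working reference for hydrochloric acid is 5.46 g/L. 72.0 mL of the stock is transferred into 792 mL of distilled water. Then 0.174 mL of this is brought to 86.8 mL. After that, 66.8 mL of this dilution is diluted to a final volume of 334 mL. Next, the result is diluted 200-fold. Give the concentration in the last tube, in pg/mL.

Overall dilution factor = 12 × 498.9 × 5 × 200 = 5.99 × 10⁶.
5.46 g/L / 5.99 × 10⁶ = 9.12 × 10⁻⁷ g/L = 912 pg/mL.

912 pg/mL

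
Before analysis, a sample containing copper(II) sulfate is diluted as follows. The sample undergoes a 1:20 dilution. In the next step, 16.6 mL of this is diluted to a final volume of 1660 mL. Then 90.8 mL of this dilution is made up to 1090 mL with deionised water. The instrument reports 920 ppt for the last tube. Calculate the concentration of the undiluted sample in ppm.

22.1 ppm

Overall dilution factor = 20 × 100 × 12.00 = 2.40 × 10⁴.
Original = 920 ppt × 2.40 × 10⁴ = 2.21 × 10⁷ ppt = 22.1 ppm.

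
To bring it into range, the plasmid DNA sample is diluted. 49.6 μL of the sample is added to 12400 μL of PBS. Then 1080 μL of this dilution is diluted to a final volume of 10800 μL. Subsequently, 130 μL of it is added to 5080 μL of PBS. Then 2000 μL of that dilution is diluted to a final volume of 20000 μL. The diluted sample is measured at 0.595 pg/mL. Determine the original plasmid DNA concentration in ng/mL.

Overall dilution factor = 251 × 10 × 40.08 × 10 = 1.01 × 10⁶.
Original = 0.595 pg/mL × 1.01 × 10⁶ = 5.99 × 10⁵ pg/mL = 599 ng/mL.

599 ng/mL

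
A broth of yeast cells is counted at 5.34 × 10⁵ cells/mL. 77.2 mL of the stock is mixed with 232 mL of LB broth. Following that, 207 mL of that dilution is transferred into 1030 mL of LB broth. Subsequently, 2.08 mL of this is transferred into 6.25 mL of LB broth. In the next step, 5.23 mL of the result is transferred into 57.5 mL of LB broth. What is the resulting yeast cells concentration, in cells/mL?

Overall dilution factor = 4.005 × 5.976 × 4.005 × 11.99 = 1150.
5.34 × 10⁵ cells/mL / 1150 = 464 cells/mL.

464 cells/mL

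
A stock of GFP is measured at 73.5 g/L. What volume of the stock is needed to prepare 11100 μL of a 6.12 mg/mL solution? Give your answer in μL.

6.12 mg/mL = 6.12 g/L.
V₁ = C₂V₂/C₁ = 6.12 × 11100 / 73.5 = 924 μL.

924 μL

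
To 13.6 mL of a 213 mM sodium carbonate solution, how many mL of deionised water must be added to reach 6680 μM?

420 mL

6680 μM = 6.68 mM.
V₂ = C₁V₁/C₂ = 213 × 13.6 / 6.68 = 434 mL.
Diluent to add = V₂ − V₁ = 434 − 13.6 = 420 mL.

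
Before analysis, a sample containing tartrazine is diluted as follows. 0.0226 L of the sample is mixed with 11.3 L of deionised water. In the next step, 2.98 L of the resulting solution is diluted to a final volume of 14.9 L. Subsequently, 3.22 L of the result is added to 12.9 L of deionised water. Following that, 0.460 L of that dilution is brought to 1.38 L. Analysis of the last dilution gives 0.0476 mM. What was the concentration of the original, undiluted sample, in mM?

Overall dilution factor = 501 × 5 × 5.006 × 3 = 3.76 × 10⁴.
Original = 0.0476 mM × 3.76 × 10⁴ = 1791 mM.

1790 mM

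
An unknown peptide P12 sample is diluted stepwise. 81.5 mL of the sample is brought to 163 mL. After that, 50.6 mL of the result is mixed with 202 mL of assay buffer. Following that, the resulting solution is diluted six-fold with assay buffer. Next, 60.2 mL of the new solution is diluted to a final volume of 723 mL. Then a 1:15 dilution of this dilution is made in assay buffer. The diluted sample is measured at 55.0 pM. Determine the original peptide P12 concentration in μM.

0.594 μM

Overall dilution factor = 2 × 4.992 × 6 × 12.01 × 15 = 1.08 × 10⁴.
Original = 55.0 pM × 1.08 × 10⁴ = 5.94 × 10⁵ pM = 0.594 μM.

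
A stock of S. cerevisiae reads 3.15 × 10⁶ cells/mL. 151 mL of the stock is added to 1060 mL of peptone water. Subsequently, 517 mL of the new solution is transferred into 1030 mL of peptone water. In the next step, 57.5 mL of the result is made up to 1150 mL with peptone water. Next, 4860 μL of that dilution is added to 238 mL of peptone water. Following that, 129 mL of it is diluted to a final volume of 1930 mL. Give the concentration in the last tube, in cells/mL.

Overall dilution factor = 8.020 × 2.992 × 20 × 49.97 × 14.96 = 3.59 × 10⁵.
3.15 × 10⁶ cells/mL / 3.59 × 10⁵ = 8.78 cells/mL.

8.78 cells/mL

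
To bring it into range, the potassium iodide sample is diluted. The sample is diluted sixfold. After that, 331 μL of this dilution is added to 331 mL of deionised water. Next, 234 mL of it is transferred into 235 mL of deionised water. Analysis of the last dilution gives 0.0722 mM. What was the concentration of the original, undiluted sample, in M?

0.869 M

Overall dilution factor = 6 × 1001 × 2.004 = 1.20 × 10⁴.
Original = 0.0722 mM × 1.20 × 10⁴ = 869 mM = 0.869 M.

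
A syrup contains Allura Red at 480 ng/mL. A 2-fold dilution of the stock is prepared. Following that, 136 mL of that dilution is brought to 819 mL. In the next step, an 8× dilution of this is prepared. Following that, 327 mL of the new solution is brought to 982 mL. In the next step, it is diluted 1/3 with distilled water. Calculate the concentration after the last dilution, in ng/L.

553 ng/L

Overall dilution factor = 2 × 6.022 × 8 × 3.003 × 3 = 868.
480 ng/mL / 868 = 0.553 ng/mL = 553 ng/L.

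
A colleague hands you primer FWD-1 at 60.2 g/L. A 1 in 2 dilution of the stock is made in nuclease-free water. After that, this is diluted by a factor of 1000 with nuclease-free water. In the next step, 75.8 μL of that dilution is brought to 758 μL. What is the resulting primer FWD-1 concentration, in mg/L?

3.01 mg/L

Overall dilution factor = 2 × 1000 × 10 = 2.00 × 10⁴.
60.2 g/L / 2.00 × 10⁴ = 3.01 × 10⁻³ g/L = 3.01 mg/L.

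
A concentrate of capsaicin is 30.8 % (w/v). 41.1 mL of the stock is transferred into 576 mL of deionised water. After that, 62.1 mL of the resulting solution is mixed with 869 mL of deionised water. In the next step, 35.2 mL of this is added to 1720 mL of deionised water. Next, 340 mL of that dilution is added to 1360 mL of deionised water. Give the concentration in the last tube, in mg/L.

Overall dilution factor = 15.01 × 14.99 × 49.86 × 5 = 5.61 × 10⁴.
30.8 % (w/v) / 5.61 × 10⁴ = 5.49 × 10⁻⁴ % (w/v) = 5.49 mg/L.

5.49 mg/L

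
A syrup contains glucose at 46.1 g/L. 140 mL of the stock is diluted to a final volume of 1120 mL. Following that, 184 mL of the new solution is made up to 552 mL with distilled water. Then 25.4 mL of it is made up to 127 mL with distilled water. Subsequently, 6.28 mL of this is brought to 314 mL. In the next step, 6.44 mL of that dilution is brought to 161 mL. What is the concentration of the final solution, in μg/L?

307 μg/L

Overall dilution factor = 8 × 3 × 5 × 50 × 25 = 1.50 × 10⁵.
46.1 g/L / 1.50 × 10⁵ = 3.07 × 10⁻⁴ g/L = 307 μg/L.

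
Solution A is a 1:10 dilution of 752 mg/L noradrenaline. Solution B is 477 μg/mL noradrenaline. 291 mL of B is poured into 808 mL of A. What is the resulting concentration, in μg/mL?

C_A = 752 mg/L / 10 = 75.2 mg/L.
C_B = 477 μg/mL = 477 mg/L.
C_mix = (C_A·V_A + C_B·V_B)/(V_A + V_B) = (75.2×808 + 477×291) / 1099 = 182 mg/L = 182 μg/mL.

182 μg/mL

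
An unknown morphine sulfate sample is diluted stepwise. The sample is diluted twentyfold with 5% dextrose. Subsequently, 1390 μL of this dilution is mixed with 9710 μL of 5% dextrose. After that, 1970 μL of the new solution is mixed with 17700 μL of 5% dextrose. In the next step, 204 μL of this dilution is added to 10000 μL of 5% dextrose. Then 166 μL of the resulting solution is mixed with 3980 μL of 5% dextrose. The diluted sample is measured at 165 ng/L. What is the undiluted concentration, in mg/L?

Overall dilution factor = 20 × 7.986 × 9.985 × 50.02 × 24.98 = 1.99 × 10⁶.
Original = 165 ng/L × 1.99 × 10⁶ = 3.29 × 10⁸ ng/L = 329 mg/L.

329 mg/L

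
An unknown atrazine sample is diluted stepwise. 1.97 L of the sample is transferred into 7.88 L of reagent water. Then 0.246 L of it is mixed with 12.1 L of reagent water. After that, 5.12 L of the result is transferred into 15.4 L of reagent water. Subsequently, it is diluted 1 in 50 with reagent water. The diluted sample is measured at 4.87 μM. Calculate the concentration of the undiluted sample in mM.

Overall dilution factor = 5 × 50.19 × 4.008 × 50 = 5.03 × 10⁴.
Original = 4.87 μM × 5.03 × 10⁴ = 2.45 × 10⁵ μM = 245 mM.

245 mM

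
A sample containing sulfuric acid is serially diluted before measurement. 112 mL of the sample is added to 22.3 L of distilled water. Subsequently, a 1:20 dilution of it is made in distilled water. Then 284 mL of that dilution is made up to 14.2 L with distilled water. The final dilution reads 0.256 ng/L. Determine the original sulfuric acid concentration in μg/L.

51.2 μg/L

Overall dilution factor = 200.1 × 20 × 50 = 2.00 × 10⁵.
Original = 0.256 ng/L × 2.00 × 10⁵ = 5.12 × 10⁴ ng/L = 51.2 μg/L.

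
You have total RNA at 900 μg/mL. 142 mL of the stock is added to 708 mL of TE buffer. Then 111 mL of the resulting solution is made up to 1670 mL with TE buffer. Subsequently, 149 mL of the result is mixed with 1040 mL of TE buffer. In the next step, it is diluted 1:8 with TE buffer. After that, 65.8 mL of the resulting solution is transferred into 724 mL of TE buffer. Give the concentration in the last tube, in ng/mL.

Overall dilution factor = 5.986 × 15.05 × 7.980 × 8 × 12.00 = 6.90 × 10⁴.
900 μg/mL / 6.90 × 10⁴ = 0.0130 μg/mL = 13.0 ng/mL.

13.0 ng/mL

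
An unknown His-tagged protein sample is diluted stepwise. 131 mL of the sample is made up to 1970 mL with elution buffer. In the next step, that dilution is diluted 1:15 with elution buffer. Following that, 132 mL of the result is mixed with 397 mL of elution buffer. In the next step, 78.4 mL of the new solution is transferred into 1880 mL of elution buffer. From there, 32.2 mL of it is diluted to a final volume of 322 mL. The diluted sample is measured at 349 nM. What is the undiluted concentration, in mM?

Overall dilution factor = 15.04 × 15 × 4.008 × 24.98 × 10 = 2.26 × 10⁵.
Original = 349 nM × 2.26 × 10⁵ = 7.88 × 10⁷ nM = 78.8 mM.

78.8 mM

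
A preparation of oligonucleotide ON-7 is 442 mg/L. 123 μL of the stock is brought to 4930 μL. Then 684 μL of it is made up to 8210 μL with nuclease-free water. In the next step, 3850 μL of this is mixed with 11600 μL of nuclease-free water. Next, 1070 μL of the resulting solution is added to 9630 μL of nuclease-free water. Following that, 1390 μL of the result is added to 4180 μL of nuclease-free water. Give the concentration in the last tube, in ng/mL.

Overall dilution factor = 40.08 × 12.00 × 4.013 × 10 × 4.007 = 7.74 × 10⁴.
442 mg/L / 7.74 × 10⁴ = 5.71 × 10⁻³ mg/L = 5.71 ng/mL.

5.71 ng/mL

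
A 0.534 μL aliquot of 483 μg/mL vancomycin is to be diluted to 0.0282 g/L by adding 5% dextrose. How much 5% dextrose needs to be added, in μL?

8.61 μL

0.0282 g/L = 28.2 μg/mL.
V₂ = C₁V₁/C₂ = 483 × 0.534 / 28.2 = 9.15 μL.
Diluent to add = V₂ − V₁ = 9.15 − 0.534 = 8.61 μL.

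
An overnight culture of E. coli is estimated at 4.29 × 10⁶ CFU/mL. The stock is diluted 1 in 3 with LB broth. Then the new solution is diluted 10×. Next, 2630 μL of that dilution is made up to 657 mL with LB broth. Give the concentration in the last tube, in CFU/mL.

572 CFU/mL

Overall dilution factor = 3 × 10 × 249.8 = 7494.
4.29 × 10⁶ CFU/mL / 7494 = 572 CFU/mL.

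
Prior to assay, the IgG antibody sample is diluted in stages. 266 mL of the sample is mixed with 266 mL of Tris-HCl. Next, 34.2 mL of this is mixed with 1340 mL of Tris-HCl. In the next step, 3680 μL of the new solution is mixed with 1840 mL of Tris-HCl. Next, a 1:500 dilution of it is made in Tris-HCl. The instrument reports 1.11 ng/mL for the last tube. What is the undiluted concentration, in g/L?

22.3 g/L

Overall dilution factor = 2 × 40.18 × 501 × 500 = 2.01 × 10⁷.
Original = 1.11 ng/mL × 2.01 × 10⁷ = 2.23 × 10⁷ ng/mL = 22.3 g/L.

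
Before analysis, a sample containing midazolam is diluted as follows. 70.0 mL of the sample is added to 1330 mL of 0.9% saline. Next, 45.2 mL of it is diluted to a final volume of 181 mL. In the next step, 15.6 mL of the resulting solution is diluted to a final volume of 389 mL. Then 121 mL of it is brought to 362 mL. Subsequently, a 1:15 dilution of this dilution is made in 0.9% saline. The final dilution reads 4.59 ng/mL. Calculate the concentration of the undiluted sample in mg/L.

411 mg/L

Overall dilution factor = 20 × 4.004 × 24.94 × 2.992 × 15 = 8.96 × 10⁴.
Original = 4.59 ng/mL × 8.96 × 10⁴ = 4.11 × 10⁵ ng/mL = 411 mg/L.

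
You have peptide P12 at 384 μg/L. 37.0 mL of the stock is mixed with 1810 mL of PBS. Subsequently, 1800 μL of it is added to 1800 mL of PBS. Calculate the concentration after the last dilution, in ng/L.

7.68 ng/L

Overall dilution factor = 49.92 × 1001 = 5.00 × 10⁴.
384 μg/L / 5.00 × 10⁴ = 7.68 × 10⁻³ μg/L = 7.68 ng/L.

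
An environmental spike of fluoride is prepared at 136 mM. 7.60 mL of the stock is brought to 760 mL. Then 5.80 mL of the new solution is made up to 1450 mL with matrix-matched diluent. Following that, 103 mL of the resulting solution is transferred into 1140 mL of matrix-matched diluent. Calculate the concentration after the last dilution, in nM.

Overall dilution factor = 100 × 250 × 12.07 = 3.02 × 10⁵.
136 mM / 3.02 × 10⁵ = 4.51 × 10⁻⁴ mM = 451 nM.

451 nM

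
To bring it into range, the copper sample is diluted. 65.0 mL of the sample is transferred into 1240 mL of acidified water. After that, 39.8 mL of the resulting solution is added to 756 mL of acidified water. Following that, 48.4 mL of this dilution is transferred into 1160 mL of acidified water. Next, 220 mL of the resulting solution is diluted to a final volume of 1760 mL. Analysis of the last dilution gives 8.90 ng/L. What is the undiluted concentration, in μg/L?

Overall dilution factor = 20.08 × 19.99 × 24.97 × 8 = 8.02 × 10⁴.
Original = 8.90 ng/L × 8.02 × 10⁴ = 7.14 × 10⁵ ng/L = 714 μg/L.

714 μg/L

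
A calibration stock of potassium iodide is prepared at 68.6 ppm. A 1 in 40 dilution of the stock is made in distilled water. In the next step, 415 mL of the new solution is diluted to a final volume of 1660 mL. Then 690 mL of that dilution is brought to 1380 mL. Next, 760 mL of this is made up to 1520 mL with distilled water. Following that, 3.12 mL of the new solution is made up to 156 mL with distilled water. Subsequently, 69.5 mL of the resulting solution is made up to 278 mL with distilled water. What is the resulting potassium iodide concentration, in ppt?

536 ppt

Overall dilution factor = 40 × 4 × 2 × 2 × 50 × 4 = 1.28 × 10⁵.
68.6 ppm / 1.28 × 10⁵ = 5.36 × 10⁻⁴ ppm = 536 ppt.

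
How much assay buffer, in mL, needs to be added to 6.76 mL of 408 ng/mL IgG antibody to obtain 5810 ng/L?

5810 ng/L = 5.81 ng/mL.
V₂ = C₁V₁/C₂ = 408 × 6.76 / 5.81 = 475 mL.
Diluent to add = V₂ − V₁ = 475 − 6.76 = 468 mL.

468 mL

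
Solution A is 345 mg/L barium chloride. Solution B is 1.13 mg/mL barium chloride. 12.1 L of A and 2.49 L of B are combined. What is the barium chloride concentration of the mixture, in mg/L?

479 mg/L

C_B = 1.13 mg/mL = 1130 mg/L.
C_mix = (C_A·V_A + C_B·V_B)/(V_A + V_B) = (345×12.1 + 1130×2.49) / 14.59 = 479 mg/L.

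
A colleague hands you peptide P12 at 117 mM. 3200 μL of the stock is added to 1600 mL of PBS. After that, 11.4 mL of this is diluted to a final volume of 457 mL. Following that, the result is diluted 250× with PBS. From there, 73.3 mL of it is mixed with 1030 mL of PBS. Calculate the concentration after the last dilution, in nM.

1.55 nM

Overall dilution factor = 501 × 40.09 × 250 × 15.05 = 7.56 × 10⁷.
117 mM / 7.56 × 10⁷ = 1.55 × 10⁻⁶ mM = 1.55 nM.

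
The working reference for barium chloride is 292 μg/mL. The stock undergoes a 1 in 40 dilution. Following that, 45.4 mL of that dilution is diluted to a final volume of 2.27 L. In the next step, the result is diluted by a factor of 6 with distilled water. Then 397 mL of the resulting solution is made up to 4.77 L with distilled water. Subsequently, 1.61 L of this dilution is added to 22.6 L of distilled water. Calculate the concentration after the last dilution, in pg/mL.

Overall dilution factor = 40 × 50 × 6 × 12.02 × 15.04 = 2.17 × 10⁶.
292 μg/mL / 2.17 × 10⁶ = 1.35 × 10⁻⁴ μg/mL = 135 pg/mL.

135 pg/mL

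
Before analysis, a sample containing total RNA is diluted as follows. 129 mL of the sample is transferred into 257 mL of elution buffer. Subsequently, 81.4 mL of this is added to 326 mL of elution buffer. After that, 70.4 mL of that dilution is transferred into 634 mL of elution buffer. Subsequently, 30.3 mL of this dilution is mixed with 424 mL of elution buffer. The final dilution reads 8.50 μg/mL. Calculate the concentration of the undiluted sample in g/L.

19.1 g/L

Overall dilution factor = 2.992 × 5.005 × 10.01 × 14.99 = 2247.
Original = 8.50 μg/mL × 2247 = 1.91 × 10⁴ μg/mL = 19.1 g/L.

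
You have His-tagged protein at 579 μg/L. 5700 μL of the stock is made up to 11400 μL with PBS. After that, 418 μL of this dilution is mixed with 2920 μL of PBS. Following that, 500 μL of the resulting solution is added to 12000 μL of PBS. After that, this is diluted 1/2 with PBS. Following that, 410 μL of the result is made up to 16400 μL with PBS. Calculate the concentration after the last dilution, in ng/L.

18.1 ng/L

Overall dilution factor = 2 × 7.986 × 25 × 2 × 40 = 3.19 × 10⁴.
579 μg/L / 3.19 × 10⁴ = 0.0181 μg/L = 18.1 ng/L.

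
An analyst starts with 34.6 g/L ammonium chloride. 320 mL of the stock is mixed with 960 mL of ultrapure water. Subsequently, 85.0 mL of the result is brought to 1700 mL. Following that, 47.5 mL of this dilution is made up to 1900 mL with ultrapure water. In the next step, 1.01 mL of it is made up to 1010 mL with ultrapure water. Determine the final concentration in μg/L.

10.8 μg/L

Overall dilution factor = 4 × 20 × 40 × 1000 = 3.20 × 10⁶.
34.6 g/L / 3.20 × 10⁶ = 1.08 × 10⁻⁵ g/L = 10.8 μg/L.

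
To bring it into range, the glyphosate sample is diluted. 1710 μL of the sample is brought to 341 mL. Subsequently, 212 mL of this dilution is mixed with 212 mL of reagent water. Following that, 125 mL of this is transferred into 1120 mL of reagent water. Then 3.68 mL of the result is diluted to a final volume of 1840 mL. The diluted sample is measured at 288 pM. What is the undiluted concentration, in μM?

Overall dilution factor = 199.4 × 2 × 9.960 × 500 = 1.99 × 10⁶.
Original = 288 pM × 1.99 × 10⁶ = 5.72 × 10⁸ pM = 572 μM.

572 μM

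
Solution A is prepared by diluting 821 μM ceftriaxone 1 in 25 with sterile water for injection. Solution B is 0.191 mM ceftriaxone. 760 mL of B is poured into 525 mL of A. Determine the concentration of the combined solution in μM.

C_A = 821 μM / 25 = 32.8 μM.
C_B = 0.191 mM = 191 μM.
C_mix = (C_A·V_A + C_B·V_B)/(V_A + V_B) = (32.8×525 + 191×760) / 1285 = 126 μM.

126 μM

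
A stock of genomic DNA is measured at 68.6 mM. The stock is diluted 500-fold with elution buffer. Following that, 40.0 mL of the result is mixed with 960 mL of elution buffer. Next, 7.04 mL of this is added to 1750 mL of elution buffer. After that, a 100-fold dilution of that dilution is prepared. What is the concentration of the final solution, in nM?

Overall dilution factor = 500 × 25 × 249.6 × 100 = 3.12 × 10⁸.
68.6 mM / 3.12 × 10⁸ = 2.20 × 10⁻⁷ mM = 0.220 nM.

0.220 nM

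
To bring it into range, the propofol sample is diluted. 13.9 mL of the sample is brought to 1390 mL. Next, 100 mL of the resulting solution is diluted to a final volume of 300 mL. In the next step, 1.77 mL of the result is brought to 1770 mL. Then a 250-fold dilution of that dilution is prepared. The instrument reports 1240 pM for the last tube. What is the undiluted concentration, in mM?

Overall dilution factor = 100 × 3 × 1000 × 250 = 7.50 × 10⁷.
Original = 1240 pM × 7.50 × 10⁷ = 9.30 × 10¹⁰ pM = 93.0 mM.

93.0 mM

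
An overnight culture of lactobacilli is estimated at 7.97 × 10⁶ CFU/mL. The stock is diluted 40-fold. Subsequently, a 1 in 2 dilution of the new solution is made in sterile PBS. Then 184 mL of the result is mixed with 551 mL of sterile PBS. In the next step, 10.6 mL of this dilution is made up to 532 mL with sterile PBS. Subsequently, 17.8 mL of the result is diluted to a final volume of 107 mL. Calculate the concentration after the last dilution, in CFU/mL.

Overall dilution factor = 40 × 2 × 3.995 × 50.19 × 6.011 = 9.64 × 10⁴.
7.97 × 10⁶ CFU/mL / 9.64 × 10⁴ = 82.7 CFU/mL.

82.7 CFU/mL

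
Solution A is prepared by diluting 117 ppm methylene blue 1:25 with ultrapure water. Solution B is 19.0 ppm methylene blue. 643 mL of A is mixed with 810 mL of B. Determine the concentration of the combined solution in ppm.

12.7 ppm

C_A = 117 ppm / 25 = 4.68 ppm.
C_mix = (C_A·V_A + C_B·V_B)/(V_A + V_B) = (4.68×643 + 19.0×810) / 1453 = 12.7 ppm.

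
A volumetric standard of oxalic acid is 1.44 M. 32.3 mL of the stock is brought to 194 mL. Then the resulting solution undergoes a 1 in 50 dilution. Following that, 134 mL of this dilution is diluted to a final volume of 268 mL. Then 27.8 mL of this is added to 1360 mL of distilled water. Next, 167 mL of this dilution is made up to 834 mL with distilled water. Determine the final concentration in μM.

Overall dilution factor = 6.006 × 50 × 2 × 49.92 × 4.994 = 1.50 × 10⁵.
1.44 M / 1.50 × 10⁵ = 9.62 × 10⁻⁶ M = 9.62 μM.

9.62 μM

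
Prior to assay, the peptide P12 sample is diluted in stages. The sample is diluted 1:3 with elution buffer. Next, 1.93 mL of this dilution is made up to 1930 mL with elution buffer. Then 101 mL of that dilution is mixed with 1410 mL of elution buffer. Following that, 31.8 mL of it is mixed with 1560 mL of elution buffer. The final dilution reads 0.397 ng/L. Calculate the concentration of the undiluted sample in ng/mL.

892 ng/mL

Overall dilution factor = 3 × 1000 × 14.96 × 50.06 = 2.25 × 10⁶.
Original = 0.397 ng/L × 2.25 × 10⁶ = 8.92 × 10⁵ ng/L = 892 ng/mL.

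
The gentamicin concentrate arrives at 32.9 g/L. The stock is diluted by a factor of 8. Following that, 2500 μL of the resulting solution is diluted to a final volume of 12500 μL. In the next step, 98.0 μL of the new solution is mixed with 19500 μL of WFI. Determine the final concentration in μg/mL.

4.11 μg/mL

Overall dilution factor = 8 × 5 × 200.0 = 7999.
32.9 g/L / 7999 = 4.11 × 10⁻³ g/L = 4.11 μg/mL.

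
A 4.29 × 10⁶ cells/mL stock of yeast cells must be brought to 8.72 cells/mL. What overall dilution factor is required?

4.92 × 10⁵

Factor = C₀/C_target = 4.29 × 10⁶ cells/mL / 8.72 cells/mL = 4.92 × 10⁵.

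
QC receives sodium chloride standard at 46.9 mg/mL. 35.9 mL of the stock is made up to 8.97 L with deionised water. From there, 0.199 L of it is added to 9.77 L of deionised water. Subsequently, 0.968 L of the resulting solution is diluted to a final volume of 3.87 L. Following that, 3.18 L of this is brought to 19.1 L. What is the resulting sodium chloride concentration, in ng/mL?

156 ng/mL

Overall dilution factor = 249.9 × 50.10 × 3.998 × 6.006 = 3.01 × 10⁵.
46.9 mg/mL / 3.01 × 10⁵ = 1.56 × 10⁻⁴ mg/mL = 156 ng/mL.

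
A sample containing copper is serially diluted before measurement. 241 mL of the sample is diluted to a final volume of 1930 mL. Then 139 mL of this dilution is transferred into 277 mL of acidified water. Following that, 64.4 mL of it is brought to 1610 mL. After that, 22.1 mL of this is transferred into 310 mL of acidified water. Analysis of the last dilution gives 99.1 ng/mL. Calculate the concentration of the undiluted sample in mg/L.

892 mg/L

Overall dilution factor = 8.008 × 2.993 × 25 × 15.03 = 9004.
Original = 99.1 ng/mL × 9004 = 8.92 × 10⁵ ng/mL = 892 mg/L.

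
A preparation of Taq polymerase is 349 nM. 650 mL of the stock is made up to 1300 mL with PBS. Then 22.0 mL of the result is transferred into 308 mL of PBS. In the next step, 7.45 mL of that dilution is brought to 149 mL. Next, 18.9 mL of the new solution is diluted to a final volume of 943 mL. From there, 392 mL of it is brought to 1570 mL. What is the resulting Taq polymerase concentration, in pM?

Overall dilution factor = 2 × 15 × 20 × 49.89 × 4.005 = 1.20 × 10⁵.
349 nM / 1.20 × 10⁵ = 2.91 × 10⁻³ nM = 2.91 pM.

2.91 pM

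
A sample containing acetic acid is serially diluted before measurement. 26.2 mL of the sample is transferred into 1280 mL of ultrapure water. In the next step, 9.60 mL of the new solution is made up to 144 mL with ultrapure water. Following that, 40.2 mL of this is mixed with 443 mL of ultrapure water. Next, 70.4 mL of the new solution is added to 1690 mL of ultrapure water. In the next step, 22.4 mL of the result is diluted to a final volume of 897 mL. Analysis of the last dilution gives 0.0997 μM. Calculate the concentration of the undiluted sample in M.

Overall dilution factor = 49.85 × 15 × 12.02 × 25.01 × 40.04 = 9.00 × 10⁶.
Original = 0.0997 μM × 9.00 × 10⁶ = 8.97 × 10⁵ μM = 0.897 M.

0.897 M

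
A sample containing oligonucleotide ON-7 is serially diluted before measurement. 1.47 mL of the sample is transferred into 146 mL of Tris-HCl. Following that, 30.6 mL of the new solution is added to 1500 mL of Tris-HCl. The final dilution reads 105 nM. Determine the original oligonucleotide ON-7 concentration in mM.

0.527 mM

Overall dilution factor = 100.3 × 50.02 = 5018.
Original = 105 nM × 5018 = 5.27 × 10⁵ nM = 0.527 mM.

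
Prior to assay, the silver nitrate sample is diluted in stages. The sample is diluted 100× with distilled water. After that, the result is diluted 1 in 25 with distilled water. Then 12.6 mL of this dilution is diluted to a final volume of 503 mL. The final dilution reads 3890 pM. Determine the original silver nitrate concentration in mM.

0.388 mM

Overall dilution factor = 100 × 25 × 39.92 = 9.98 × 10⁴.
Original = 3890 pM × 9.98 × 10⁴ = 3.88 × 10⁸ pM = 0.388 mM.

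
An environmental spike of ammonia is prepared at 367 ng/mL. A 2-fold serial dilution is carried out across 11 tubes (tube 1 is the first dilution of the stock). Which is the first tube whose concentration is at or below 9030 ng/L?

tube 6

Tube n has concentration 367 ng/mL / 2ⁿ.
Need 2ⁿ ≥ 367 ng/mL / 9030 ng/L = 40.6, so n ≥ 5.34.
First such tube: n = 6.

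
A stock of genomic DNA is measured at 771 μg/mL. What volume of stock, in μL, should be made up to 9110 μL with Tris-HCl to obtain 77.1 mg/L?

911 μL

77.1 mg/L = 77.1 μg/mL.
V₁ = C₂V₂/C₁ = 77.1 × 9110 / 771 = 911 μL.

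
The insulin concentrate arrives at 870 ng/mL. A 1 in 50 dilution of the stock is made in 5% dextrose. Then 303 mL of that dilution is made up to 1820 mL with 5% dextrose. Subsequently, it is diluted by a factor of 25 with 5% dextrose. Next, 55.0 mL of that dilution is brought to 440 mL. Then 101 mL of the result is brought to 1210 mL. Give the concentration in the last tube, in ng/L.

Overall dilution factor = 50 × 6.007 × 25 × 8 × 11.98 = 7.20 × 10⁵.
870 ng/mL / 7.20 × 10⁵ = 1.21 × 10⁻³ ng/mL = 1.21 ng/L.

1.21 ng/L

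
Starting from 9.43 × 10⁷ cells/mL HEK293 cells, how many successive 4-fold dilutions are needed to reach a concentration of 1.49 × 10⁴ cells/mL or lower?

7

Need 4ⁿ ≥ 6329, so n ≥ log(6329)/log(4) = 6.31.
Minimum whole steps: n = 7.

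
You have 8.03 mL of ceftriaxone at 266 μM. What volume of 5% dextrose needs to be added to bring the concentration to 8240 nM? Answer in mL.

251 mL

8240 nM = 8.24 μM.
V₂ = C₁V₁/C₂ = 266 × 8.03 / 8.24 = 259 mL.
Diluent to add = V₂ − V₁ = 259 − 8.03 = 251 mL.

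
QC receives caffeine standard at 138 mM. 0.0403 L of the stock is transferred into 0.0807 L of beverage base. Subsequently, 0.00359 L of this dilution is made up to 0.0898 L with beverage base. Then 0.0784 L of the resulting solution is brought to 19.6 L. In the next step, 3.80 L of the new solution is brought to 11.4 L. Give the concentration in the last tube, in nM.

Overall dilution factor = 3.002 × 25.01 × 250 × 3 = 5.63 × 10⁴.
138 mM / 5.63 × 10⁴ = 2.45 × 10⁻³ mM = 2450 nM.

2450 nM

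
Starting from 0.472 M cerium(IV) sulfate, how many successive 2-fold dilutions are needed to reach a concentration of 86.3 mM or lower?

Need 2ⁿ ≥ 5.47, so n ≥ log(5.47)/log(2) = 2.45.
Minimum whole steps: n = 3.

3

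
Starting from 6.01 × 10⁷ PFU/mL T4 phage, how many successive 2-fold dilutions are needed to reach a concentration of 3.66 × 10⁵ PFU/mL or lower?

Need 2ⁿ ≥ 164, so n ≥ log(164)/log(2) = 7.36.
Minimum whole steps: n = 8.

8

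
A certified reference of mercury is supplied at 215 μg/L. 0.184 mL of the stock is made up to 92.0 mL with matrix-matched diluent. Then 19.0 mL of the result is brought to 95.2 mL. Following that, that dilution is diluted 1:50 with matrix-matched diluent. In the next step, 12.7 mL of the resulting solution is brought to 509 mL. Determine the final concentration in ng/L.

Overall dilution factor = 500 × 5.011 × 50 × 40.08 = 5.02 × 10⁶.
215 μg/L / 5.02 × 10⁶ = 4.28 × 10⁻⁵ μg/L = 0.0428 ng/L.

0.0428 ng/L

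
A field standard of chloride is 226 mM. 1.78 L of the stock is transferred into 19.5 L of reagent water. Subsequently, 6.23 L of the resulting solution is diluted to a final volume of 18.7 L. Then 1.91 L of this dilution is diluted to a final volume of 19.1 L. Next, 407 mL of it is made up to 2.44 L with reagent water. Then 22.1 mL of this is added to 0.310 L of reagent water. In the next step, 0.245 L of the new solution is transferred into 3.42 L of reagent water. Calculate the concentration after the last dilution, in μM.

0.467 μM

Overall dilution factor = 11.96 × 3.002 × 10 × 5.995 × 15.03 × 14.96 = 4.84 × 10⁵.
226 mM / 4.84 × 10⁵ = 4.67 × 10⁻⁴ mM = 0.467 μM.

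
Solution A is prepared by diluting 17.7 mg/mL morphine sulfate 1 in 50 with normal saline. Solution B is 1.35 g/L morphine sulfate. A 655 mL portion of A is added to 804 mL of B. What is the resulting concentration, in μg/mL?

C_A = 17.7 mg/mL / 50 = 0.354 mg/mL.
C_B = 1.35 g/L = 1.35 mg/mL.
C_mix = (C_A·V_A + C_B·V_B)/(V_A + V_B) = (0.354×655 + 1.35×804) / 1459 = 0.903 mg/mL = 903 μg/mL.

903 μg/mL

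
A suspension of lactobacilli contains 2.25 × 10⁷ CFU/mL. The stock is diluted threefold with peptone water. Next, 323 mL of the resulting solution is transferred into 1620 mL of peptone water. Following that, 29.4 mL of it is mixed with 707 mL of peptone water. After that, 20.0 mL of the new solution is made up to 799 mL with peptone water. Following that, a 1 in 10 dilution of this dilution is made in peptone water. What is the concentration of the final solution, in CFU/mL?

Overall dilution factor = 3 × 6.015 × 25.05 × 39.95 × 10 = 1.81 × 10⁵.
2.25 × 10⁷ CFU/mL / 1.81 × 10⁵ = 125 CFU/mL.

125 CFU/mL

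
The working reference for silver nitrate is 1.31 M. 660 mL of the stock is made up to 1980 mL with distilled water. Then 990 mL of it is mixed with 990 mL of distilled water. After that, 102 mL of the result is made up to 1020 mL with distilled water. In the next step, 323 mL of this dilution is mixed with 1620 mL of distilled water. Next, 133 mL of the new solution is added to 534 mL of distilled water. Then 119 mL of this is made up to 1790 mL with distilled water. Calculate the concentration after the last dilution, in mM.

Overall dilution factor = 3 × 2 × 10 × 6.015 × 5.015 × 15.04 = 2.72 × 10⁴.
1.31 M / 2.72 × 10⁴ = 4.81 × 10⁻⁵ M = 0.0481 mM.

0.0481 mM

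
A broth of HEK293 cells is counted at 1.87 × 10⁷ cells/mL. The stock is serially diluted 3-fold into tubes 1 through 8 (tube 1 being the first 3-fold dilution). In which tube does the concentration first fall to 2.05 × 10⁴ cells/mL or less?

tube 7

Tube n has concentration 1.87 × 10⁷ cells/mL / 3ⁿ.
Need 3ⁿ ≥ 1.87 × 10⁷ cells/mL / 2.05 × 10⁴ cells/mL = 912, so n ≥ 6.20.
First such tube: n = 7.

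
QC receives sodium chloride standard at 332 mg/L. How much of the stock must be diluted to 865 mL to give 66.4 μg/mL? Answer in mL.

66.4 μg/mL = 66.4 mg/L.
V₁ = C₂V₂/C₁ = 66.4 × 865 / 332 = 173 mL.

173 mL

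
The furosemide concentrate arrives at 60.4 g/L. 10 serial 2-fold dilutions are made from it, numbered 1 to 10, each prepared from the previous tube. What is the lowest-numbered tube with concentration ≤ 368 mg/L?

Tube n has concentration 60.4 g/L / 2ⁿ.
Need 2ⁿ ≥ 60.4 g/L / 368 mg/L = 164, so n ≥ 7.36.
First such tube: n = 8.

tube 8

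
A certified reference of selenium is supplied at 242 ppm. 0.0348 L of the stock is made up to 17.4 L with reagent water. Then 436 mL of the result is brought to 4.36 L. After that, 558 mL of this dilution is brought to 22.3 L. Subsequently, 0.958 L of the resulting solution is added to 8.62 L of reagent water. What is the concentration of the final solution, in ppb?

Overall dilution factor = 500 × 10 × 39.96 × 9.998 = 2.00 × 10⁶.
242 ppm / 2.00 × 10⁶ = 1.21 × 10⁻⁴ ppm = 0.121 ppb.

0.121 ppb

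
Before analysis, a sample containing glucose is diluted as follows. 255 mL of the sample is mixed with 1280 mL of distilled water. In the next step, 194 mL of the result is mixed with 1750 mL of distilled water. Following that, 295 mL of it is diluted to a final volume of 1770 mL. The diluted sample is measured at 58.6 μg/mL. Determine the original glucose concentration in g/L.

Overall dilution factor = 6.020 × 10.02 × 6 = 362.
Original = 58.6 μg/mL × 362 = 2.12 × 10⁴ μg/mL = 21.2 g/L.

21.2 g/L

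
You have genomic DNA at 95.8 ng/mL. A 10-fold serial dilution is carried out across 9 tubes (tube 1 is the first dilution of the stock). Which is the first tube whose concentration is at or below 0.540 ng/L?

tube 6

Tube n has concentration 95.8 ng/mL / 10ⁿ.
Need 10ⁿ ≥ 95.8 ng/mL / 0.540 ng/L = 1.77 × 10⁵, so n ≥ 5.25.
First such tube: n = 6.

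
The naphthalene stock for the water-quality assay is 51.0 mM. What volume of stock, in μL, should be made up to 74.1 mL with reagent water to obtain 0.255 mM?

V₁ = C₂V₂/C₁ = 0.255 × 74.1 / 51.0 = 0.370 mL = 370 μL.

370 μL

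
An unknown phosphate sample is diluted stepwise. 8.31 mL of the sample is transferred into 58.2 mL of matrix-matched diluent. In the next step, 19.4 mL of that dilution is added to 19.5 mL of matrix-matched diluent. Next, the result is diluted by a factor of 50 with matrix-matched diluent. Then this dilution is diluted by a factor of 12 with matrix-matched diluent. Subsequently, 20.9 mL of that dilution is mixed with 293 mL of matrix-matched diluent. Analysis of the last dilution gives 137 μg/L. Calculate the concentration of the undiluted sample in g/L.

Overall dilution factor = 8.004 × 2.005 × 50 × 12 × 15.02 = 1.45 × 10⁵.
Original = 137 μg/L × 1.45 × 10⁵ = 1.98 × 10⁷ μg/L = 19.8 g/L.

19.8 g/L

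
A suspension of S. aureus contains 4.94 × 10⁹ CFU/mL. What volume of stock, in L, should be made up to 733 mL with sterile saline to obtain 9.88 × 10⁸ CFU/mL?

V₁ = C₂V₂/C₁ = 9.88 × 10⁸ × 733 / 4.94 × 10⁹ = 147 mL = 0.147 L.

0.147 L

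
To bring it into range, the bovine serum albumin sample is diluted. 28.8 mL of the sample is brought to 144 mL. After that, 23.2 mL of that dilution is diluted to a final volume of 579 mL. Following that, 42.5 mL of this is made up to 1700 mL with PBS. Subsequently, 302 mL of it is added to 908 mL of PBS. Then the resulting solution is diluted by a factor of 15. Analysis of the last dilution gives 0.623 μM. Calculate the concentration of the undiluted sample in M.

0.187 M

Overall dilution factor = 5 × 24.96 × 40 × 4.007 × 15 = 3.00 × 10⁵.
Original = 0.623 μM × 3.00 × 10⁵ = 1.87 × 10⁵ μM = 0.187 M.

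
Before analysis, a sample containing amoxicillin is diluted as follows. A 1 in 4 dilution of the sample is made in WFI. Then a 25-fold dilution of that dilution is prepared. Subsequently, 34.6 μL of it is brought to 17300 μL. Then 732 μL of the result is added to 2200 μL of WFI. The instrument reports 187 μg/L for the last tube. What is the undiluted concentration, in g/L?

37.5 g/L

Overall dilution factor = 4 × 25 × 500 × 4.005 = 2.00 × 10⁵.
Original = 187 μg/L × 2.00 × 10⁵ = 3.75 × 10⁷ μg/L = 37.5 g/L.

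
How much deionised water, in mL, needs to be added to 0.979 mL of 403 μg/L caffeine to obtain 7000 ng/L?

7000 ng/L = 7.00 μg/L.
V₂ = C₁V₁/C₂ = 403 × 0.979 / 7.00 = 56.4 mL.
Diluent to add = V₂ − V₁ = 56.4 − 0.979 = 55.4 mL.

55.4 mL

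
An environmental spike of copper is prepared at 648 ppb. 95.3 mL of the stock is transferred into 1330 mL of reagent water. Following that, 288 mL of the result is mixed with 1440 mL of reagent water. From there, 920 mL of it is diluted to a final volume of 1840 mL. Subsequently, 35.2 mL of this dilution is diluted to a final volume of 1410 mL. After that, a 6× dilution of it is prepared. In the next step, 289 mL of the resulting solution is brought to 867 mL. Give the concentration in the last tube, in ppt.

Overall dilution factor = 14.96 × 6 × 2 × 40.06 × 6 × 3 = 1.29 × 10⁵.
648 ppb / 1.29 × 10⁵ = 5.01 × 10⁻³ ppb = 5.01 ppt.

5.01 ppt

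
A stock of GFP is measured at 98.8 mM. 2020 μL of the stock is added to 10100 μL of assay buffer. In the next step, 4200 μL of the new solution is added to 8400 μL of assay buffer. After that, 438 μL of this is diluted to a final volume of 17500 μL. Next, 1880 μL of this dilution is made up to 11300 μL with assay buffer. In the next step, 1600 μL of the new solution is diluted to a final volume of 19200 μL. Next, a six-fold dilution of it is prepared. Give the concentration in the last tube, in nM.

317 nM

Overall dilution factor = 6 × 3 × 39.95 × 6.011 × 12 × 6 = 3.11 × 10⁵.
98.8 mM / 3.11 × 10⁵ = 3.17 × 10⁻⁴ mM = 317 nM.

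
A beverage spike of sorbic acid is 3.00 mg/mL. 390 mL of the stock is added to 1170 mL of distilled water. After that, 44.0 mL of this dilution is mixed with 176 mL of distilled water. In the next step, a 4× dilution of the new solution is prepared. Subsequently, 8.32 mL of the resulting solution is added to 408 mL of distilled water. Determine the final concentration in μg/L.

749 μg/L

Overall dilution factor = 4 × 5 × 4 × 50.04 = 4003.
3.00 mg/mL / 4003 = 7.49 × 10⁻⁴ mg/mL = 749 μg/L.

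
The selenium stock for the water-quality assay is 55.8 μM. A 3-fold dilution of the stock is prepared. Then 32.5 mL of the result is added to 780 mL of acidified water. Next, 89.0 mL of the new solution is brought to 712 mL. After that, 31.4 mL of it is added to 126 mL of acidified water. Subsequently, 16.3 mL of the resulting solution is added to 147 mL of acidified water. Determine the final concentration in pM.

Overall dilution factor = 3 × 25 × 8 × 5.013 × 10.02 = 3.01 × 10⁴.
55.8 μM / 3.01 × 10⁴ = 1.85 × 10⁻³ μM = 1850 pM.

1850 pM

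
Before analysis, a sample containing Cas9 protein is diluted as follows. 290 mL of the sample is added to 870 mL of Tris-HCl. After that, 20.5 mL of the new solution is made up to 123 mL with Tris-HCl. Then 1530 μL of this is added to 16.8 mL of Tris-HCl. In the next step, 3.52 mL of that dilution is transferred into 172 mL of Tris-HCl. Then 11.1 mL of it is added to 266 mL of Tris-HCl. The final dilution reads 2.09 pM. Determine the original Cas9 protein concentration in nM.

Overall dilution factor = 4 × 6 × 11.98 × 49.86 × 24.96 = 3.58 × 10⁵.
Original = 2.09 pM × 3.58 × 10⁵ = 7.48 × 10⁵ pM = 748 nM.

748 nM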